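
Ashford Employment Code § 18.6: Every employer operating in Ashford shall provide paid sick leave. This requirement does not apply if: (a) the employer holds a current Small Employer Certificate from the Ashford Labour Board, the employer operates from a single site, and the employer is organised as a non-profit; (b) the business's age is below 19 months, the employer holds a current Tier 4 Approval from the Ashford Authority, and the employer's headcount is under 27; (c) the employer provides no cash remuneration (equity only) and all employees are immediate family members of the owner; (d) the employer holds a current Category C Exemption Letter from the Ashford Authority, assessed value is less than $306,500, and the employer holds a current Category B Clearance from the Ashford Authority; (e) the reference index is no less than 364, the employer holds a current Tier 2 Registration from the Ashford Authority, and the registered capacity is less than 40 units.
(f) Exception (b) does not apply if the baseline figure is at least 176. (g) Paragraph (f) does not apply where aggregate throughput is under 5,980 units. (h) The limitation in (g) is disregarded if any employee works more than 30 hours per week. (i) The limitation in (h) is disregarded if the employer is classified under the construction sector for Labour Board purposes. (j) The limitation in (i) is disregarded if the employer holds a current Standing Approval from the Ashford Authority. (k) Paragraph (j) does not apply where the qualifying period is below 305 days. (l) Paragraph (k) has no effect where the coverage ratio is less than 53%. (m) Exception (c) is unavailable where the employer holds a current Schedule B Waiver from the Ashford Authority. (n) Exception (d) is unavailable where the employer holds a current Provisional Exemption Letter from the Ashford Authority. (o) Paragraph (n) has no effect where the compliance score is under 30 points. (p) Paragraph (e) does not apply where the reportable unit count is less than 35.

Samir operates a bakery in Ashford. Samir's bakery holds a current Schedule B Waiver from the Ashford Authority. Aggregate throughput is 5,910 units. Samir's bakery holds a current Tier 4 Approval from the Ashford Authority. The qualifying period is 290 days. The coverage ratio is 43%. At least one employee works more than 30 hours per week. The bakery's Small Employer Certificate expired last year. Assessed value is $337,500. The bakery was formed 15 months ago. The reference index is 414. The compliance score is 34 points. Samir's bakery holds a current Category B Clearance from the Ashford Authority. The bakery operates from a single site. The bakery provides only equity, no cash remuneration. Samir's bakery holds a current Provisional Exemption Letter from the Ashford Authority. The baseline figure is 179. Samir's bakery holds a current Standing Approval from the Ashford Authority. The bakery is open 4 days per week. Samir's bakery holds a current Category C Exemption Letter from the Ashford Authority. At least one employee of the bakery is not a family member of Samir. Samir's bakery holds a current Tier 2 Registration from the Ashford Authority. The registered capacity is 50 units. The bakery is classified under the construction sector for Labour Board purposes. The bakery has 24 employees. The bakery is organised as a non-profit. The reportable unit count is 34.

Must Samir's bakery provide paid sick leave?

Exception (a) fails — the Small Employer Certificate has expired.
Exception (b) is satisfied on its face — the business's age is 15 months, below the 19 months limit; a current Tier 4 Approval is held; the employer's headcount is 24, under the 27 limit. However, paragraphs (f)–(l) must be considered: (f) operates against (b): the baseline figure is 179, meeting the 176 threshold. (g) operates (aggregate throughput is 5,910 units, under the 5,980 units limit), but is set aside by (h): (h) is engaged — at least one employee exceeds 30 hours/week. (i) would limit (h) — the bakery is classified under the construction sector — but (j) sets (i) aside: (j) applies — a current Standing Approval is held. (k) applies (the qualifying period is 290 days, below the 305 days limit), but yields to (l): (l) operates — the coverage ratio is 43%, less than the 53% limit. Exception (b) does not apply.
Exception (c) fails — at least one employee is not a family member.
Exception (d) does not apply: assessed value is $337,500, not less than $306,500.
Exception (e) fails — the registered capacity is 50 units, not less than 40 units.
No exception is made out. Samir's bakery falls within the general rule.

Yes — Samir's bakery must provide paid sick leave.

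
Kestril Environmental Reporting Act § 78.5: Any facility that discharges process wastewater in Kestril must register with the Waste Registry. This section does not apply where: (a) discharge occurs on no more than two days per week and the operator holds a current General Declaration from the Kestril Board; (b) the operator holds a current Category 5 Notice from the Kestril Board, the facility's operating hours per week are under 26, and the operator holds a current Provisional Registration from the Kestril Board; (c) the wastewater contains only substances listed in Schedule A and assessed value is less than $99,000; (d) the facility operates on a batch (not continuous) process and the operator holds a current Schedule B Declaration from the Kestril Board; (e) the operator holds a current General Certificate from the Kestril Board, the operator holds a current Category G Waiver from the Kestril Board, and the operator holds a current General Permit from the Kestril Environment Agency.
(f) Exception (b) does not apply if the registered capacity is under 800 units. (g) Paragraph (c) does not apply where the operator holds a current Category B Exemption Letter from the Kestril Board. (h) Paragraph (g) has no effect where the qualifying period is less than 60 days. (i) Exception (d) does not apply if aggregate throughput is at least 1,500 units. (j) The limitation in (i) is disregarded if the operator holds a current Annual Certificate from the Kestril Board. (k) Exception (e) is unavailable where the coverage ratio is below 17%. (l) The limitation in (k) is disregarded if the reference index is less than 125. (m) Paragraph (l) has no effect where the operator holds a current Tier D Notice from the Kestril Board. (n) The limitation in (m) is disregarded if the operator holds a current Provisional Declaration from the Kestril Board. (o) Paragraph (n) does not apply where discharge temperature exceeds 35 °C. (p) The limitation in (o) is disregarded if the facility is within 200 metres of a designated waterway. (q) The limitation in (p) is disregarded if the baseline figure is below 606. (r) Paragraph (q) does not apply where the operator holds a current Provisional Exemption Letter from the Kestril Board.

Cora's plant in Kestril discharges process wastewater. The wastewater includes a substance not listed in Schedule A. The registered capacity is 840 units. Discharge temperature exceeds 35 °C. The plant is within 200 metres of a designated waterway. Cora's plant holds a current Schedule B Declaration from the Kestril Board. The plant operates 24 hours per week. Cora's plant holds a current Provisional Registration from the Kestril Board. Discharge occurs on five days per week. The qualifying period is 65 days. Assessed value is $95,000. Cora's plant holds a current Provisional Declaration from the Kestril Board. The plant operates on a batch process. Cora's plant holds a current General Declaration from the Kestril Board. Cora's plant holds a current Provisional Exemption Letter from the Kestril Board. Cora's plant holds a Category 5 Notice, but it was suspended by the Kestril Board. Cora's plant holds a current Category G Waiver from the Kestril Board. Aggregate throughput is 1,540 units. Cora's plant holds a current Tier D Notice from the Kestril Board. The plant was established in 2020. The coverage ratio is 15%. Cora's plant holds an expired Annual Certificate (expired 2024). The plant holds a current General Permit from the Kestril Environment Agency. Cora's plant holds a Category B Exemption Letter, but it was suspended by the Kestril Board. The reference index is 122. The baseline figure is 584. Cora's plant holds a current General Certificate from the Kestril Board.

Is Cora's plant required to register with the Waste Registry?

No — exception (e) applies; Cora's plant is not required to register with the Waste Registry.

Exception (a) fails — discharge occurs on five days per week.
Exception (b) requires that the operator holds a current Category 5 Notice from the Kestril Board; but no current Category 5 Notice is held, so (b) is unavailable.
Exception (c) requires that the wastewater contains only substances listed in Schedule A; but the wastewater includes a non-Schedule-A substance, so (c) is unavailable.
Exception (d)'s conditions are all satisfied: the facility operates on a batch process; a current Schedule B Declaration is held. But applying paragraphs (i)–(j): (i) operates against (d): aggregate throughput is 1,540 units, meeting the 1,500 units threshold. (j) is not triggered (no current Annual Certificate is held), so (i) stands. Exception (d) does not apply.
Exception (e)'s conditions are all satisfied: a current General Certificate is held; a current Category G Waiver is held; a current General Permit is held. Considering the limiting provisions: (k) would limit (e) — the coverage ratio is 15%, below the 17% limit — but (l) sets (k) aside: (l) is engaged — the reference index is 122, less than the 125 limit. (m) would limit (l) — a current Tier D Notice is held — but (n) sets (m) aside: (n) operates against (m): a current Provisional Declaration is held. (o) operates (discharge temperature exceeds 35 °C), but is displaced by (p): (p) operates against (o): the plant is within 200 m of a designated waterway. (q) would limit (p) — the baseline figure is 584, below the 606 limit — but (r) sets (q) aside: (r) is triggered — a current Provisional Exemption Letter is held. (e) remains available.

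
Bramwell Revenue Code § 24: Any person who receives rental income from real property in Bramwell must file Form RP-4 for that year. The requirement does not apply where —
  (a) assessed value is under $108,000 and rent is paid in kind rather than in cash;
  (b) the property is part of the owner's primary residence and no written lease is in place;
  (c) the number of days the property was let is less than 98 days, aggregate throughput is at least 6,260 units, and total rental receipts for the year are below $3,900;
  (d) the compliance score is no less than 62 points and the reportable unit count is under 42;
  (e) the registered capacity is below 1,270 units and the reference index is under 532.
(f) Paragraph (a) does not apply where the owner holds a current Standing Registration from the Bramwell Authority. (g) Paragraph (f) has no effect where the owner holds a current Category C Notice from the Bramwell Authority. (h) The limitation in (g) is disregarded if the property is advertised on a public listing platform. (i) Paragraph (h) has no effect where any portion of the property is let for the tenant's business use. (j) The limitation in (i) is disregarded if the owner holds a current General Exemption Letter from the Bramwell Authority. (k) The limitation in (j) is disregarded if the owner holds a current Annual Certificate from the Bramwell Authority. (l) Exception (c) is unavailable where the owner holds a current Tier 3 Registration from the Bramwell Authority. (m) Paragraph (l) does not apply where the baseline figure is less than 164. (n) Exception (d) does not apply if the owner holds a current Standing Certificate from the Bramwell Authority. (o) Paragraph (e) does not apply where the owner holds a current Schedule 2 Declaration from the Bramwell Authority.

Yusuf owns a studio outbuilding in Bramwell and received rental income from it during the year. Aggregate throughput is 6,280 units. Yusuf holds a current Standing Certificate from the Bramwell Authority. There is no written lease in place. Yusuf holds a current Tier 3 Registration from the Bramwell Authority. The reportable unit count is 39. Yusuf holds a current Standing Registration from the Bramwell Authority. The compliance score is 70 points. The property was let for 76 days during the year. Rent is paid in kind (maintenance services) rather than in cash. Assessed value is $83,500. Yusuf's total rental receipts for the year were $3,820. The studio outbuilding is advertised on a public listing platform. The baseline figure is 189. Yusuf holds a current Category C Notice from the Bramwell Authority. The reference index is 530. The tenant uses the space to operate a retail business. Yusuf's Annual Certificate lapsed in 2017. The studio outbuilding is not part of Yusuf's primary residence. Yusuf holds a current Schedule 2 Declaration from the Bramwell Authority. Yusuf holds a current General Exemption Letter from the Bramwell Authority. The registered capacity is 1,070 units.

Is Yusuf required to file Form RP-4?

Yes — Yusuf must file Form RP-4.

Exception (a) is satisfied on its face — assessed value is $83,500, under the $108,000 limit; rent is paid in kind. However, paragraphs (f)–(k) must be considered: (f) operates against (a): a current Standing Registration is held. (g) is engaged (a current Category C Notice is held), but is set aside by (h): (h) operates — the property is publicly advertised. (i) is engaged (the space is let for business use), but is displaced by (j): (j) operates against (i): a current General Exemption Letter is held. (k), which would lift (j), is not triggered — no current Annual Certificate is held. So (a) is unavailable.
Exception (b) fails — the studio outbuilding is not part of the primary residence.
Exception (c) is satisfied on its face — the number of days the property was let is 76 days, less than the 98 days limit; aggregate throughput is 6,280 units, meeting the 6,260 units threshold; total rental receipts for the year are $3,820, below the $3,900 limit. But applying paragraphs (l)–(m): (l) operates — a current Tier 3 Registration is held. (m) does not operate here (the baseline figure is 189, not less than 164), so (l) stands. Exception (c) does not apply.
All of (d)'s requirements are met (the compliance score is 70 points, meeting the 62 points threshold; the reportable unit count is 39, under the 42 limit). But: (n) operates against (d): a current Standing Certificate is held. Exception (d) does not apply.
Exception (e): the registered capacity is 1,070 units, below the 1,270 units limit; the reference index is 530, under the 532 limit — every condition holds. But applying paragraph (o): (o) operates against (e): a current Schedule 2 Declaration is held. So (e) is unavailable.
Every exception is unavailable, so the rule governs.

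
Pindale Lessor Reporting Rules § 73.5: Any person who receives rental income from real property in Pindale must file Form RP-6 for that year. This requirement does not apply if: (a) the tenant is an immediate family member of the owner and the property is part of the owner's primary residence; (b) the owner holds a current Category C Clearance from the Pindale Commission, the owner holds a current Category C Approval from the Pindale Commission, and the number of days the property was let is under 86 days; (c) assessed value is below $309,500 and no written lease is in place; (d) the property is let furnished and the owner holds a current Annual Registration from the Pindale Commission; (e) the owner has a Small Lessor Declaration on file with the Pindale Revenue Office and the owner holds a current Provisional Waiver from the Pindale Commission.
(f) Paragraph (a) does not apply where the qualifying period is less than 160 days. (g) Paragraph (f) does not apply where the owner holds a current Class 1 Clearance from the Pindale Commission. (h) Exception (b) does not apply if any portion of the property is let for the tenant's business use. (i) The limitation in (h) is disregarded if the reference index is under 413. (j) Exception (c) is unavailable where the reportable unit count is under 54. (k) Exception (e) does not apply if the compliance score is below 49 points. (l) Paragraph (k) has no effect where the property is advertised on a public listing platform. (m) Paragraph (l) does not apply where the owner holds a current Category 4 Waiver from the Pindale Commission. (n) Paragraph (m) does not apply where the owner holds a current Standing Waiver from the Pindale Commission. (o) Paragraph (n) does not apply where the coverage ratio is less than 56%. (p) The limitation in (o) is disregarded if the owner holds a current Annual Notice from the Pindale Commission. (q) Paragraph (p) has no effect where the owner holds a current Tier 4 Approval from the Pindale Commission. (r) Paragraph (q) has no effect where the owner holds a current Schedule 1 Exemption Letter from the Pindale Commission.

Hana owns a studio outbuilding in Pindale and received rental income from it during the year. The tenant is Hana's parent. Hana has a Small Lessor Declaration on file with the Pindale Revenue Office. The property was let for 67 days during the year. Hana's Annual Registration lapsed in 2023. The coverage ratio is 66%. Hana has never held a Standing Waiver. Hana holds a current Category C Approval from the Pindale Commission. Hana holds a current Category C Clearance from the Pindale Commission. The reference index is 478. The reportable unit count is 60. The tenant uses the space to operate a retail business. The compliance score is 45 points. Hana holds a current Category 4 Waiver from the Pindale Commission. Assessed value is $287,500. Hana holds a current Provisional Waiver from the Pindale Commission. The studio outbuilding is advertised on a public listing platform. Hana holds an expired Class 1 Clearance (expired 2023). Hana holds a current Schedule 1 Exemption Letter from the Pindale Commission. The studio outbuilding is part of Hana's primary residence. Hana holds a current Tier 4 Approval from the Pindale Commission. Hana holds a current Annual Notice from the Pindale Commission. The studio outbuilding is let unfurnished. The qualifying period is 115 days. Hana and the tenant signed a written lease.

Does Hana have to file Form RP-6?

Yes — Hana must file Form RP-6.

Exception (a): the tenant is an immediate family member; the studio outbuilding is part of the primary residence — every condition holds. But: (f) operates — the qualifying period is 115 days, less than the 160 days limit. (g) is inapplicable (no current Class 1 Clearance is held), so (f) stands. So (a) is unavailable.
All of (b)'s requirements are met (a current Category C Clearance is held; a current Category C Approval is held; the number of days the property was let is 67 days, under the 86 days limit). But: (h) operates against (b): the space is let for business use. (i), which would lift (h), is not engaged — the reference index is 478, not under 413. Exception (b) does not apply.
Exception (c) does not apply: a written lease is in place.
Exception (d) does not apply: the property is let unfurnished.
Exception (e)'s conditions are all satisfied: a Small Lessor Declaration is on file; a current Provisional Waiver is held. Turning to paragraphs (k)–(r): (k) is engaged — the compliance score is 45 points, below the 49 points limit. (l) is triggered (the property is publicly advertised), but is displaced by (m): (m) operates against (l): a current Category 4 Waiver is held. (n), which would lift (m), is inapplicable — no current Standing Waiver is held. So (e) is unavailable.
No exception displaces § 73.5.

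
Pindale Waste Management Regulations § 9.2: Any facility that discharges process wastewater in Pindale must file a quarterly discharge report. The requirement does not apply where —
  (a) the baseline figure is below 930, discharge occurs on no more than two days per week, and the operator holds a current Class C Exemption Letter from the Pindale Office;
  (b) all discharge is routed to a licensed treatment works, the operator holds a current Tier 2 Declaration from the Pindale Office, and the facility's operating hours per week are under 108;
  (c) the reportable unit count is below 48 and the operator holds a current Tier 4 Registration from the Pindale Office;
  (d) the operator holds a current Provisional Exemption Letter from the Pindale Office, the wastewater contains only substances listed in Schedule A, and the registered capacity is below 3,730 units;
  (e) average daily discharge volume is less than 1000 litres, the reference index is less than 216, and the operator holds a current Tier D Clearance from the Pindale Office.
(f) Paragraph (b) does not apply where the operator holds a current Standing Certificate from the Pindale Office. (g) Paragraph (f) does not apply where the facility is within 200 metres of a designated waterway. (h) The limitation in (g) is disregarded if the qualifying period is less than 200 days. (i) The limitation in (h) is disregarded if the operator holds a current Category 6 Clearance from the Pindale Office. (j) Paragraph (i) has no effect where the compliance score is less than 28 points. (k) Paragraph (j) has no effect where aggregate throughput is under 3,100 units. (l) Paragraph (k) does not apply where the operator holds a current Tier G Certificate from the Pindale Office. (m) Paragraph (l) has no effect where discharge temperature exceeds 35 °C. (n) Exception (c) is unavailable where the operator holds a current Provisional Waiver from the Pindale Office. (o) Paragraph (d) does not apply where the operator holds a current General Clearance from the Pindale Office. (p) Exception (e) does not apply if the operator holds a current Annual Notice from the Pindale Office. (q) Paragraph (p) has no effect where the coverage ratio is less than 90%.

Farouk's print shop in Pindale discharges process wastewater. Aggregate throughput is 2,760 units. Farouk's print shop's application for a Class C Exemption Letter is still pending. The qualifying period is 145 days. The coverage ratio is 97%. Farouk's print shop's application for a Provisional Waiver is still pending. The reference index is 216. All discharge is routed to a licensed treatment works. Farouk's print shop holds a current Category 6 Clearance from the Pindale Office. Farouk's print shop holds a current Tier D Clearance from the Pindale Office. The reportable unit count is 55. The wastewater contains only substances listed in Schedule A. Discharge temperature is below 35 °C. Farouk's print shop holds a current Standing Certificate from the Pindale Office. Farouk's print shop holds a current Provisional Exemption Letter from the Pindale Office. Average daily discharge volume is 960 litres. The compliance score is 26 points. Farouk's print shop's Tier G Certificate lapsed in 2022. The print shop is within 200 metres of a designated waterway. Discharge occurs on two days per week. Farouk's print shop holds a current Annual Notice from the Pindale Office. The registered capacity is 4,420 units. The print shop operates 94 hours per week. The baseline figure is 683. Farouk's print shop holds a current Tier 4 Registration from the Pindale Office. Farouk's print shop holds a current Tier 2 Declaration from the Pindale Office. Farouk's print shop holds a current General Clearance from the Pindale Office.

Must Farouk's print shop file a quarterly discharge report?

Exception (a) requires that the operator holds a current Class C Exemption Letter from the Pindale Office; but there is no Class C Exemption Letter in force, so (a) is unavailable.
Exception (b) is satisfied on its face — discharge is routed to a licensed treatment works; a current Tier 2 Declaration is held; the facility's operating hours per week are 94, under the 108 limit. As to paragraphs (f)–(m): (f) would limit (b) — a current Standing Certificate is held — but (g) sets (f) aside: (g) operates against (f): the print shop is within 200 m of a designated waterway. (h) applies (the qualifying period is 145 days, less than the 200 days limit), but yields to (i): (i) applies — a current Category 6 Clearance is held. (j) applies (the compliance score is 26 points, less than the 28 points limit), but is set aside by (k): (k) is engaged — aggregate throughput is 2,760 units, under the 3,100 units limit. (l), which would lift (k), is not triggered — there is no Tier G Certificate in force. Exception (b) stands.
Exception (c) requires that the reportable unit count is below 48; but the reportable unit count is 55, not below 48, so (c) is unavailable.
Exception (d) does not apply: the registered capacity is 4,420 units, not below 3,730 units.
Exception (e) fails — the reference index is 216, not less than 216.

No — exception (b) applies; Farouk's print shop is not required to file a quarterly discharge report.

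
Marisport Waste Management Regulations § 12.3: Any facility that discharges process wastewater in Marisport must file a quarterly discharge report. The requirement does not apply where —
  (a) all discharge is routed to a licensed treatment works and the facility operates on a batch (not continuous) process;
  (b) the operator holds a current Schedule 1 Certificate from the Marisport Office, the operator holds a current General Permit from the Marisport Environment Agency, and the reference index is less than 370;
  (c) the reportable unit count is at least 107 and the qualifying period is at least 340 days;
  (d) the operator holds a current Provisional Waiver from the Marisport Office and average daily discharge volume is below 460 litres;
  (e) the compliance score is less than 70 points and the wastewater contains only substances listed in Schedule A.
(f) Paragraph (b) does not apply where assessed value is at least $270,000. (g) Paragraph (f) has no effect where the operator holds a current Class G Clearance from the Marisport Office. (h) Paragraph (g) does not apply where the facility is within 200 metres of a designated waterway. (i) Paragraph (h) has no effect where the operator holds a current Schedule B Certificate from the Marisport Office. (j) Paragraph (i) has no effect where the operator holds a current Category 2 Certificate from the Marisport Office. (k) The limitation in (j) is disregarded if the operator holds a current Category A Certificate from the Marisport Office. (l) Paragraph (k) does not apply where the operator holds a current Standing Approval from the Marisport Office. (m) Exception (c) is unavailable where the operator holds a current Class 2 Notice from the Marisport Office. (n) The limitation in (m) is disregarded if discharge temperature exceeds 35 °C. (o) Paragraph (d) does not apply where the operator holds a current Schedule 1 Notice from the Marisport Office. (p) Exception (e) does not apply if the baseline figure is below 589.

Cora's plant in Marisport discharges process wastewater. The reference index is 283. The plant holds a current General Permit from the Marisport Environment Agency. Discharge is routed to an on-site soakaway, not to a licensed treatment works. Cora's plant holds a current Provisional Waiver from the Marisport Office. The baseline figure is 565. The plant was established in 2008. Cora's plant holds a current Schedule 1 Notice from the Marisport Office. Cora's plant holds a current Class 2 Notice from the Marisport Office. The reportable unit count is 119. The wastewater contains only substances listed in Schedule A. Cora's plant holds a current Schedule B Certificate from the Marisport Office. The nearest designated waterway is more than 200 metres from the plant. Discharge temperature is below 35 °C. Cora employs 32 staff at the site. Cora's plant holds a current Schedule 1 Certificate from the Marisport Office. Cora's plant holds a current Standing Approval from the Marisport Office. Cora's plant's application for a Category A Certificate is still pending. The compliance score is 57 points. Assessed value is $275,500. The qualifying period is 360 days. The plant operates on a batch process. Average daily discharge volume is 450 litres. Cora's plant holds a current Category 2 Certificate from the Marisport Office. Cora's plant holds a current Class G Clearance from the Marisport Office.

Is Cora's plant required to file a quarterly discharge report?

No — exception (b) applies; Cora's plant is not required to file a quarterly discharge report.

Exception (a) requires that all discharge is routed to a licensed treatment works; but discharge is not routed to a licensed treatment works, so (a) is unavailable.
Exception (b) is satisfied on its face — a current Schedule 1 Certificate is held; a current General Permit is held; the reference index is 283, less than the 370 limit. As to paragraphs (f)–(l): (f) applies (assessed value is $275,500, meeting the $270,000 threshold), but is overridden by (g): (g) operates against (f): a current Class G Clearance is held. (h) does not operate here (the plant is more than 200 m from any designated waterway), so (g) stands. Exception (b) stands.
Exception (c): the reportable unit count is 119, meeting the 107 threshold; the qualifying period is 360 days, meeting the 340 days threshold — every condition holds. However, paragraphs (m)–(n) must be considered: (m) operates against (c): a current Class 2 Notice is held. (n) does not operate here (discharge temperature is below 35 °C), so (m) stands. Exception (c) does not apply.
Exception (d) is satisfied on its face — a current Provisional Waiver is held; average daily discharge volume is 450 litres, below the 460 litres limit. However, paragraph (o) must be considered: (o) operates against (d): a current Schedule 1 Notice is held. Exception (d) does not apply.
All of (e)'s requirements are met (the compliance score is 57 points, less than the 70 points limit; the wastewater is Schedule-A-only). However, paragraph (p) must be considered: (p) operates — the baseline figure is 565, below the 589 limit. Exception (e) does not apply.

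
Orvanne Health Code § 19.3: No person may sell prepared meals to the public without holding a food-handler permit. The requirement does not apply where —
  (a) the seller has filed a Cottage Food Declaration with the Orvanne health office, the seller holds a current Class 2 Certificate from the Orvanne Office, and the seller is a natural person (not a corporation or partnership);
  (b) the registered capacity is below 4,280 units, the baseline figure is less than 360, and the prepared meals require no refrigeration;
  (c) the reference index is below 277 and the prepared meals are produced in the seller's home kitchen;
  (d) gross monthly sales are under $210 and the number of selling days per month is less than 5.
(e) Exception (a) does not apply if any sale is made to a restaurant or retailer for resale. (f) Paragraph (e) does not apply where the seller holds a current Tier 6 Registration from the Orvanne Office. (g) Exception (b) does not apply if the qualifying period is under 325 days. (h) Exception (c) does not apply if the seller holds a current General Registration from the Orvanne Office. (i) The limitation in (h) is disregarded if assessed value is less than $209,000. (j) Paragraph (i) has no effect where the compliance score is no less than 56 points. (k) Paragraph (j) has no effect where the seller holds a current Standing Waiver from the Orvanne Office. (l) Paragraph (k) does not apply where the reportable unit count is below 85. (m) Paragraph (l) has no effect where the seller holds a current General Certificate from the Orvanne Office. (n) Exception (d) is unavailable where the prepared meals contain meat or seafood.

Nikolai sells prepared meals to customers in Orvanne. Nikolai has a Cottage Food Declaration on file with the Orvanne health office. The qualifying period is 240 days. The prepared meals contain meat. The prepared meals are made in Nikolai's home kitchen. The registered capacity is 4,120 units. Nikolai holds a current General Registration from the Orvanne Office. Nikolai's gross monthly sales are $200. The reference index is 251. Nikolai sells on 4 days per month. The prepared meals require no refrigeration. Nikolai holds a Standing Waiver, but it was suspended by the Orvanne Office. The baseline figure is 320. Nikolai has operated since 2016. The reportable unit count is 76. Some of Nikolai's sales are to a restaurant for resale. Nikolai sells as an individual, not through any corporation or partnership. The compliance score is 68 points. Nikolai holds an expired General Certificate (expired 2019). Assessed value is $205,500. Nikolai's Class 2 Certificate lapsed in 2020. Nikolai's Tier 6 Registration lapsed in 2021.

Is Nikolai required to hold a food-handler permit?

Exception (a) requires that the seller holds a current Class 2 Certificate from the Orvanne Office; but the Class 2 Certificate is not current, so (a) is unavailable.
Exception (b) is satisfied on its face — the registered capacity is 4,120 units, below the 4,280 units limit; the baseline figure is 320, less than the 360 limit; the prepared meals are shelf-stable. However, paragraph (g) must be considered: (g) operates against (b): the qualifying period is 240 days, under the 325 days limit. Exception (b) does not apply.
Exception (c)'s conditions are all satisfied: the reference index is 251, below the 277 limit; the prepared meals are home-kitchen produced. But applying paragraphs (h)–(m): (h) operates against (c): a current General Registration is held. (i) would limit (h) — assessed value is $205,500, less than the $209,000 limit — but (j) sets (i) aside: (j) operates against (i): the compliance score is 68 points, meeting the 56 points threshold. (k), which would lift (j), does not operate here — no current Standing Waiver is held. So (c) is unavailable.
Exception (d)'s conditions are all satisfied: gross monthly sales are $200, under the $210 limit; the number of selling days per month is 4, less than the 5 limit. However, paragraph (n) must be considered: (n) operates against (d): the prepared meals contain meat. Exception (d) does not apply.
No exception displaces § 19.3.

Yes — Nikolai must hold a food-handler permit.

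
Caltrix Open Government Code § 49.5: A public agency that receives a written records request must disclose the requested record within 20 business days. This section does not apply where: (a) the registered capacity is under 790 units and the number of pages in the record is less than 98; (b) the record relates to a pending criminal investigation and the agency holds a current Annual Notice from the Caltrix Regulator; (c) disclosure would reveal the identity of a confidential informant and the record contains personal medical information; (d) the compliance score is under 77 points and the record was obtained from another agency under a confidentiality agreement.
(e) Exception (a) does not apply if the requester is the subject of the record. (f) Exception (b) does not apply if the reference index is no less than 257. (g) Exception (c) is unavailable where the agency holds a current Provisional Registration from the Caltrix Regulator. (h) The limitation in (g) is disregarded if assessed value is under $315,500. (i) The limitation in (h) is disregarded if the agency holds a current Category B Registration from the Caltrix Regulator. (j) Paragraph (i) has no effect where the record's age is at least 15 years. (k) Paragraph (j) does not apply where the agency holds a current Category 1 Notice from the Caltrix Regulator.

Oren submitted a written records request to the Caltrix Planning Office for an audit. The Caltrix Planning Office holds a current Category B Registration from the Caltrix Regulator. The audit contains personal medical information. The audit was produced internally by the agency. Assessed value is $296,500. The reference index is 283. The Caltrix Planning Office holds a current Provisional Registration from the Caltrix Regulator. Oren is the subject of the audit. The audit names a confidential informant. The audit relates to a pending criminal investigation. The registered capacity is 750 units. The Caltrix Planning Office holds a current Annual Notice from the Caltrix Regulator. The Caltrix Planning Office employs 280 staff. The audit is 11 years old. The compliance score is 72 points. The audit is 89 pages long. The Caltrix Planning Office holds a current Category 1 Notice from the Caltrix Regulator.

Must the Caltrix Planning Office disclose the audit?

Yes — the Caltrix Planning Office must disclose the audit.

Exception (a) is satisfied on its face — the registered capacity is 750 units, under the 790 units limit; the number of pages in the record is 89, less than the 98 limit. But applying paragraph (e): (e) is engaged — Oren is the subject of the audit. Exception (a) does not apply.
Exception (b) is satisfied on its face — the audit relates to a pending investigation; a current Annual Notice is held. But: (f) operates against (b): the reference index is 283, meeting the 257 threshold. (b) is therefore removed.
Exception (c): the audit names a confidential informant; the audit contains personal medical information — every condition holds. But applying paragraphs (g)–(k): (g) applies — a current Provisional Registration is held. (h) operates (assessed value is $296,500, under the $315,500 limit), but yields to (i): (i) operates against (h): a current Category B Registration is held. (j) is inapplicable (the record's age is 11 years, short of 15 years), so (i) stands. Exception (c) does not apply.
Exception (d) does not apply: the audit was produced internally.
No exception is made out. the Caltrix Planning Office falls within the general rule.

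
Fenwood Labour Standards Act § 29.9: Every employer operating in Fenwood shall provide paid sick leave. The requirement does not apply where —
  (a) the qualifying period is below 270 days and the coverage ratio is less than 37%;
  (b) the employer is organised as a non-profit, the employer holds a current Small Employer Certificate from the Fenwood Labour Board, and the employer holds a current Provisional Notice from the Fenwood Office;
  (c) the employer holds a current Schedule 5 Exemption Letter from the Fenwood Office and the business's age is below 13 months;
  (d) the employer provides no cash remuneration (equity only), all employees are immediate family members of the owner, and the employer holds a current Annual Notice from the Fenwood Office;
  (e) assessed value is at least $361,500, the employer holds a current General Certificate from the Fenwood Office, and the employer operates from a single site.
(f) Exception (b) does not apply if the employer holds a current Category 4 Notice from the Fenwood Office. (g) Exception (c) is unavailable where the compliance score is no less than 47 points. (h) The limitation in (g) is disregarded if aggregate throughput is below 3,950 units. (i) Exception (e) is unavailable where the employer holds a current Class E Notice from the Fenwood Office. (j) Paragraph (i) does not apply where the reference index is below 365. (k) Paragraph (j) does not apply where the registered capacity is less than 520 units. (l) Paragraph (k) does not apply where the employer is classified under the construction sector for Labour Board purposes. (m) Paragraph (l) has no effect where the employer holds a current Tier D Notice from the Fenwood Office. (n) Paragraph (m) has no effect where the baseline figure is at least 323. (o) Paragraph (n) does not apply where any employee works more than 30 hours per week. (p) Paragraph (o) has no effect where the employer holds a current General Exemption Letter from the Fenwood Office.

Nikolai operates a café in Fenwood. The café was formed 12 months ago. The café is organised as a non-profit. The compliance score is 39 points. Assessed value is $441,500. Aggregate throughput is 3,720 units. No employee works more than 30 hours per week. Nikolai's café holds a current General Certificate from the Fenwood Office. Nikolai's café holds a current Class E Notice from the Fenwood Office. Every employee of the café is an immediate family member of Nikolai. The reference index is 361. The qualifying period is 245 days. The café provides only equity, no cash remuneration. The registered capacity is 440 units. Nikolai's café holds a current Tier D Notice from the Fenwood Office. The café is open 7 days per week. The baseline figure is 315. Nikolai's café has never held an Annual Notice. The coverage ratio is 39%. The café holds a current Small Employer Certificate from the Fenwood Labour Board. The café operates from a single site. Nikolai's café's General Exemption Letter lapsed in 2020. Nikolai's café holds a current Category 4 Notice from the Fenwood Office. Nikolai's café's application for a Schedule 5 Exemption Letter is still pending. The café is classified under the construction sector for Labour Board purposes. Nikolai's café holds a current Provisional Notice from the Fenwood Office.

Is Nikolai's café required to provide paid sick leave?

Exception (a) does not apply: the coverage ratio is 39%, not less than 37%.
All of (b)'s requirements are met (the employer is a non-profit; a current Small Employer Certificate is held; a current Provisional Notice is held). Turning to paragraph (f): (f) operates against (b): a current Category 4 Notice is held. (b) is therefore removed.
Exception (c) requires that the employer holds a current Schedule 5 Exemption Letter from the Fenwood Office; but there is no Schedule 5 Exemption Letter in force, so (c) is unavailable.
Exception (d) fails — there is no Annual Notice in force.
Exception (e)'s conditions are all satisfied: assessed value is $441,500, meeting the $361,500 threshold; a current General Certificate is held; the employer operates from a single site. But applying paragraphs (i)–(p): (i) operates against (e): a current Class E Notice is held. (j) would limit (i) — the reference index is 361, below the 365 limit — but (k) sets (j) aside: (k) operates — the registered capacity is 440 units, less than the 520 units limit. (l) would limit (k) — the café is classified under the construction sector — but (m) sets (l) aside: (m) operates against (l): a current Tier D Notice is held. (n), which would lift (m), is inapplicable — the baseline figure is 315, short of 323. So (e) is unavailable.
No exception is made out. Nikolai's café falls within the general rule.

Yes — Nikolai's café must provide paid sick leave.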